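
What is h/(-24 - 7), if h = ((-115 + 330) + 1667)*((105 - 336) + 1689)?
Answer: -2743956/31 ≈ -88515.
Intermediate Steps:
h = 2743956 (h = (215 + 1667)*(-231 + 1689) = 1882*1458 = 2743956)
h/(-24 - 7) = 2743956/(-24 - 7) = 2743956/(-31) = -1/31*2743956 = -2743956/31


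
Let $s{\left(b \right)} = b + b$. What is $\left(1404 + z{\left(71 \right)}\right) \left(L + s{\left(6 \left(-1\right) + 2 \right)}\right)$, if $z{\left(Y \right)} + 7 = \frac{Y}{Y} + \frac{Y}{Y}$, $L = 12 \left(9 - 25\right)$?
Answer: $-279800$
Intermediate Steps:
$L = -192$ ($L = 12 \left(-16\right) = -192$)
$z{\left(Y \right)} = -5$ ($z{\left(Y \right)} = -7 + \left(\frac{Y}{Y} + \frac{Y}{Y}\right) = -7 + \left(1 + 1\right) = -7 + 2 = -5$)
$s{\left(b \right)} = 2 b$
$\left(1404 + z{\left(71 \right)}\right) \left(L + s{\left(6 \left(-1\right) + 2 \right)}\right) = \left(1404 - 5\right) \left(-192 + 2 \left(6 \left(-1\right) + 2\right)\right) = 1399 \left(-192 + 2 \left(-6 + 2\right)\right) = 1399 \left(-192 + 2 \left(-4\right)\right) = 1399 \left(-192 - 8\right) = 1399 \left(-200\right) = -279800$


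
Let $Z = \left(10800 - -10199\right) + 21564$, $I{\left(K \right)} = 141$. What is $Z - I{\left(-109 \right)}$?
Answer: $42422$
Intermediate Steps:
$Z = 42563$ ($Z = \left(10800 + 10199\right) + 21564 = 20999 + 21564 = 42563$)
$Z - I{\left(-109 \right)} = 42563 - 141 = 42422$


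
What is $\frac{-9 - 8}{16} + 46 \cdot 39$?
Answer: $\frac{28687}{16} \approx 1792.9$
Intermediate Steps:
$\frac{-9 - 8}{16} + 46 \cdot 39 = \left(-17\right) \frac{1}{16} + 1794 = - \frac{17}{16} + 1794 = \frac{28687}{16}$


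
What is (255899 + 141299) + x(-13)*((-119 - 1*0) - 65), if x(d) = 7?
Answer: 395910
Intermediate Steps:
(255899 + 141299) + x(-13)*((-119 - 1*0) - 65) = (255899 + 141299) + 7*((-119 - 1*0) - 65) = 397198 + 7*((-119 + 0) - 65) = 397198 + 7*(-119 - 65) = 397198 + 7*(-184) = 397198 - 1288 = 395910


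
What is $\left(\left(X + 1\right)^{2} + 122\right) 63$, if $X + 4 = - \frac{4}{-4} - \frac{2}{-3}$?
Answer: $7798$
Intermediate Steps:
$X = - \frac{7}{3}$ ($X = -4 - \left(-1 - \frac{2}{3}\right) = -4 - - \frac{5}{3} = -4 + \left(1 + \frac{2}{3}\right) = -4 + \frac{5}{3} = - \frac{7}{3} \approx -2.3333$)
$\left(\left(X + 1\right)^{2} + 122\right) 63 = \left(\left(- \frac{7}{3} + 1\right)^{2} + 122\right) 63 = \left(\left(- \frac{4}{3}\right)^{2} + 122\right) 63 = \left(\frac{16}{9} + 122\right) 63 = \frac{1114}{9} \cdot 63 = 7798$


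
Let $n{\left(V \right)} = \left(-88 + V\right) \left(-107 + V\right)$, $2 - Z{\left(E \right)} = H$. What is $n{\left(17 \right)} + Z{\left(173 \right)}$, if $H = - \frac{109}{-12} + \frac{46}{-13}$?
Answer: $\frac{996287}{156} \approx 6386.5$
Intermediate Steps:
$H = \frac{865}{156}$ ($H = \left(-109\right) \left(- \frac{1}{12}\right) + 46 \left(- \frac{1}{13}\right) = \frac{109}{12} - \frac{46}{13} = \frac{865}{156} \approx 5.5449$)
$Z{\left(E \right)} = - \frac{553}{156}$ ($Z{\left(E \right)} = 2 - \frac{865}{156} = - \frac{553}{156}$)
$n{\left(V \right)} = \left(-107 + V\right) \left(-88 + V\right)$
$n{\left(17 \right)} + Z{\left(173 \right)} = \left(9416 + 17^{2} - 3315\right) - \frac{553}{156} = \left(9416 + 289 - 3315\right) - \frac{553}{156} = 6390 - \frac{553}{156} = \frac{996287}{156}$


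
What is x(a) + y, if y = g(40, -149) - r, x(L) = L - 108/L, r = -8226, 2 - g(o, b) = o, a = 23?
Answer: 188745/23 ≈ 8206.3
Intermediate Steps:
g(o, b) = 2 - o
x(L) = L - 108/L
y = 8188 (y = (2 - 1*40) - 1*(-8226) = (2 - 40) + 8226 = -38 + 8226 = 8188)
x(a) + y = (23 - 108/23) + 8188 = 421/23 + 8188 = 188745/23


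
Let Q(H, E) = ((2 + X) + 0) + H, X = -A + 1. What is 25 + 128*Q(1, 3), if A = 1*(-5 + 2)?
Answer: 921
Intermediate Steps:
A = -3 (A = 1*(-3) = -3)
X = 4 (X = -1*(-3) + 1 = 3 + 1 = 4)
Q(H, E) = 6 + H (Q(H, E) = ((2 + 4) + 0) + H = (6 + 0) + H = 6 + H)
25 + 128*Q(1, 3) = 25 + 128*(6 + 1) = 25 + 128*7 = 25 + 896 = 921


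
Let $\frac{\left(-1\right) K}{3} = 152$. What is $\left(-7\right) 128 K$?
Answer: $408576$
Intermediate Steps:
$K = -456$ ($K = \left(-3\right) 152 = -456$)
$\left(-7\right) 128 K = \left(-7\right) 128 \left(-456\right) = \left(-896\right) \left(-456\right) = 408576$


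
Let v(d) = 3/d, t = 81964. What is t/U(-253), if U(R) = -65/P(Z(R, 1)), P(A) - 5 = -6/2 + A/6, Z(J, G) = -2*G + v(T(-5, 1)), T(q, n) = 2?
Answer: -471293/195 ≈ -2416.9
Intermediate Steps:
Z(J, G) = 3/2 - 2*G (Z(J, G) = -2*G + 3/2 = 3/2 - 2*G)
P(A) = 2 + A/6 (P(A) = 5 + (-6/2 + A/6) = 5 + (-6*½ + A*(⅙)) = 5 + (-3 + A/6) = 2 + A/6)
U(R) = -780/23 (U(R) = -65/(2 + (3/2 - 2*1)/6) = -65/(2 + (3/2 - 2)/6) = -65/(2 + (⅙)*(-½)) = -65/(2 - 1/12) = -65/23/12 = -65*12/23 = -780/23)
t/U(-253) = 81964/(-780/23) = 81964*(-23/780) = -471293/195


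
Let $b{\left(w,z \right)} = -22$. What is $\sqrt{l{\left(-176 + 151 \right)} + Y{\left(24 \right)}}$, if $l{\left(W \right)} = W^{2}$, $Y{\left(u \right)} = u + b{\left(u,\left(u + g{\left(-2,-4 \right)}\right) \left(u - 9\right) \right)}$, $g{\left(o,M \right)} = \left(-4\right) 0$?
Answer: $\sqrt{627} \approx 25.04$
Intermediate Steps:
$g{\left(o,M \right)} = 0$
$Y{\left(u \right)} = -22 + u$ ($Y{\left(u \right)} = u - 22 = -22 + u$)
$\sqrt{l{\left(-176 + 151 \right)} + Y{\left(24 \right)}} = \sqrt{\left(-176 + 151\right)^{2} + \left(-22 + 24\right)} = \sqrt{\left(-25\right)^{2} + 2} = \sqrt{625 + 2} = \sqrt{627}$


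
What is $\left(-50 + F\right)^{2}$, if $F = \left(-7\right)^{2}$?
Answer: $1$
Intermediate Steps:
$F = 49$
$\left(-50 + F\right)^{2} = \left(-50 + 49\right)^{2} = \left(-1\right)^{2} = 1$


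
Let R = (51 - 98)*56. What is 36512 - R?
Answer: 39144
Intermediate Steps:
R = -2632 (R = -47*56 = -2632)
36512 - R = 36512 - 1*(-2632) = 36512 + 2632 = 39144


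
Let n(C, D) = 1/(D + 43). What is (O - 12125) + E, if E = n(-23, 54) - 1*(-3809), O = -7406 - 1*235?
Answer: -1547828/97 ≈ -15957.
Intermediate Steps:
n(C, D) = 1/(43 + D)
O = -7641 (O = -7406 - 235 = -7641)
E = 369474/97 (E = 1/(43 + 54) - 1*(-3809) = 1/97 + 3809 = 369474/97 ≈ 3809.0)
(O - 12125) + E = (-7641 - 12125) + 369474/97 = -19766 + 369474/97 = -1547828/97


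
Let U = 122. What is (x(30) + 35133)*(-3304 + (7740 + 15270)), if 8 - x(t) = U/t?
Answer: 10386126124/15 ≈ 6.9241e+8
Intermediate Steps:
x(t) = 8 - 122/t
(x(30) + 35133)*(-3304 + (7740 + 15270)) = ((8 - 122/30) + 35133)*(-3304 + (7740 + 15270)) = ((8 - 122*1/30) + 35133)*(-3304 + 23010) = ((8 - 61/15) + 35133)*19706 = (59/15 + 35133)*19706 = (527054/15)*19706 = 10386126124/15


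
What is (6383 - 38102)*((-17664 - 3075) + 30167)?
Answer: -299046732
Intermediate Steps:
(6383 - 38102)*((-17664 - 3075) + 30167) = -31719*(-20739 + 30167) = -31719*9428 = -299046732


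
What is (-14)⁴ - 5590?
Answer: 32826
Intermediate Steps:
(-14)⁴ - 5590 = 38416 - 5590 = 32826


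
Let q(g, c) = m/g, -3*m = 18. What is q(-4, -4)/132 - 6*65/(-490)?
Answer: 3481/4312 ≈ 0.80728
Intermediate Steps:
m = -6 (m = -⅓*18 = -6)
q(g, c) = -6/g
q(-4, -4)/132 - 6*65/(-490) = -6/(-4)/132 - 6*65/(-490) = -6*(-¼)*(1/132) - 390*(-1/490) = (3/2)*(1/132) + 39/49 = 1/88 + 39/49 = 3481/4312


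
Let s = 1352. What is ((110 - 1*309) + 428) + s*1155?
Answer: 1561789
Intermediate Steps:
((110 - 1*309) + 428) + s*1155 = ((110 - 1*309) + 428) + 1352*1155 = ((110 - 309) + 428) + 1561560 = (-199 + 428) + 1561560 = 229 + 1561560 = 1561789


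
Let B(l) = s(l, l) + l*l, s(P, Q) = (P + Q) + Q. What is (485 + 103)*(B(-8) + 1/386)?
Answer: 4539654/193 ≈ 23522.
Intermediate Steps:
s(P, Q) = P + 2*Q
B(l) = l² + 3*l (B(l) = (l + 2*l) + l*l = 3*l + l² = l² + 3*l)
(485 + 103)*(B(-8) + 1/386) = (485 + 103)*(-8*(3 - 8) + 1/386) = 588*(-8*(-5) + 1/386) = 588*(40 + 1/386) = 588*(15441/386) = 4539654/193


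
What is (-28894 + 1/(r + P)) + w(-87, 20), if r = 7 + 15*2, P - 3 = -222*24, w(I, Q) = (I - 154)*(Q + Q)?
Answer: -203767793/5288 ≈ -38534.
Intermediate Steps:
w(I, Q) = 2*Q*(-154 + I) (w(I, Q) = (-154 + I)*(2*Q) = 2*Q*(-154 + I))
P = -5325 (P = 3 - 222*24 = 3 - 5328 = -5325)
r = 37 (r = 7 + 30 = 37)
(-28894 + 1/(r + P)) + w(-87, 20) = (-28894 + 1/(37 - 5325)) + 2*20*(-154 - 87) = (-28894 + 1/(-5288)) + 2*20*(-241) = (-28894 - 1/5288) - 9640 = -152791473/5288 - 9640 = -203767793/5288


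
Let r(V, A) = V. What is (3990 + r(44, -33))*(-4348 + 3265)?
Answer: -4368822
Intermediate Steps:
(3990 + r(44, -33))*(-4348 + 3265) = (3990 + 44)*(-4348 + 3265) = 4034*(-1083) = -4368822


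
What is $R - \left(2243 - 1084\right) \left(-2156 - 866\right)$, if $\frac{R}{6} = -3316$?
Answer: $3482602$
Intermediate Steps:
$R = -19896$ ($R = 6 \left(-3316\right) = -19896$)
$R - \left(2243 - 1084\right) \left(-2156 - 866\right) = -19896 - \left(2243 - 1084\right) \left(-2156 - 866\right) = -19896 - 1159 \left(-3022\right) = -19896 - -3502498 = -19896 + 3502498 = 3482602$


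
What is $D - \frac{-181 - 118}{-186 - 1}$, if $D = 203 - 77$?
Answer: $\frac{23263}{187} \approx 124.4$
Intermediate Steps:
$D = 126$
$D - \frac{-181 - 118}{-186 - 1} = 126 - \frac{-181 - 118}{-186 - 1} = 126 - - \frac{299}{-187} = 126 - \left(-299\right) \left(- \frac{1}{187}\right) = 126 - \frac{299}{187} = \frac{23263}{187}$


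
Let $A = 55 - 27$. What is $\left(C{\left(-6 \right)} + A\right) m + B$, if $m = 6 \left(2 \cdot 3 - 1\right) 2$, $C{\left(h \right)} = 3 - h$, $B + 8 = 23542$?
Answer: $25754$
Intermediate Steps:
$A = 28$ ($A = 55 - 27 = 28$)
$B = 23534$ ($B = -8 + 23542 = 23534$)
$m = 60$ ($m = 6 \left(6 - 1\right) 2 = 6 \cdot 5 \cdot 2 = 30 \cdot 2 = 60$)
$\left(C{\left(-6 \right)} + A\right) m + B = \left(\left(3 - -6\right) + 28\right) 60 + 23534 = \left(\left(3 + 6\right) + 28\right) 60 + 23534 = \left(9 + 28\right) 60 + 23534 = 37 \cdot 60 + 23534 = 2220 + 23534 = 25754$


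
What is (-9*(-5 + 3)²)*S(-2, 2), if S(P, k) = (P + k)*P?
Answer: 0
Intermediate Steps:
S(P, k) = P*(P + k)
(-9*(-5 + 3)²)*S(-2, 2) = (-9*(-5 + 3)²)*(-2*(-2 + 2)) = (-9*(-2)²)*(-2*0) = -9*4*0 = -36*0 = 0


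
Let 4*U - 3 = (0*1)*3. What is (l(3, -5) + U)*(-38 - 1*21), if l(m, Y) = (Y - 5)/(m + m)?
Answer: 649/12 ≈ 54.083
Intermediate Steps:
l(m, Y) = (-5 + Y)/(2*m) (l(m, Y) = (-5 + Y)/((2*m)) = (-5 + Y)*(1/(2*m)) = (-5 + Y)/(2*m))
U = ¾ (U = ¾ + ((0*1)*3)/4 = ¾ + (0*3)/4 = ¾ + (¼)*0 = ¾ + 0 = ¾ ≈ 0.75000)
(l(3, -5) + U)*(-38 - 1*21) = ((½)*(-5 - 5)/3 + ¾)*(-38 - 1*21) = ((½)*(⅓)*(-10) + ¾)*(-38 - 21) = (-5/3 + ¾)*(-59) = -11/12*(-59) = 649/12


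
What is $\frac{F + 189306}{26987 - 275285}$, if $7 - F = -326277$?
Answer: $- \frac{257795}{124149} \approx -2.0765$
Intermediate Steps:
$F = 326284$ ($F = 7 - -326277 = 7 + 326277 = 326284$)
$\frac{F + 189306}{26987 - 275285} = \frac{326284 + 189306}{26987 - 275285} = \frac{515590}{-248298} = 515590 \left(- \frac{1}{248298}\right) = - \frac{257795}{124149}$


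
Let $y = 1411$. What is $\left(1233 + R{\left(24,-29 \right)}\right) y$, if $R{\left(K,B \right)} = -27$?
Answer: $1701666$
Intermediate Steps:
$\left(1233 + R{\left(24,-29 \right)}\right) y = \left(1233 - 27\right) 1411 = 1206 \cdot 1411 = 1701666$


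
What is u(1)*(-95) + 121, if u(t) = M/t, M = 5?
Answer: -354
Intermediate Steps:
u(t) = 5/t
u(1)*(-95) + 121 = (5/1)*(-95) + 121 = (5*1)*(-95) + 121 = 5*(-95) + 121 = -475 + 121 = -354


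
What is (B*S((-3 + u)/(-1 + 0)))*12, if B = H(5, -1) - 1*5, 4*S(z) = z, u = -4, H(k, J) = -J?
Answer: -84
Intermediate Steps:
S(z) = z/4
B = -4 (B = -1*(-1) - 1*5 = 1 - 5 = -4)
(B*S((-3 + u)/(-1 + 0)))*12 = -(-3 - 4)/(-1 + 0)*12 = -(-7)/(-1)*12 = -(-7)*(-1)*12 = -7*12 = -84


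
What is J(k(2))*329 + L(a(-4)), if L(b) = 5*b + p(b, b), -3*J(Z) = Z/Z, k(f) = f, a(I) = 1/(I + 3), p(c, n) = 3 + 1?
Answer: -332/3 ≈ -110.67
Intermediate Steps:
p(c, n) = 4
a(I) = 1/(3 + I)
J(Z) = -⅓ (J(Z) = -Z/(3*Z) = -⅓*1 = -⅓)
L(b) = 4 + 5*b (L(b) = 5*b + 4 = 4 + 5*b)
J(k(2))*329 + L(a(-4)) = -⅓*329 + (4 + 5/(3 - 4)) = -329/3 + (4 + 5/(-1)) = -329/3 + (4 + 5*(-1)) = -329/3 + (4 - 5) = -329/3 - 1 = -332/3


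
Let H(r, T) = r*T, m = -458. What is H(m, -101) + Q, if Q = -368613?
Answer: -322355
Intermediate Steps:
H(r, T) = T*r
H(m, -101) + Q = -101*(-458) - 368613 = 46258 - 368613 = -322355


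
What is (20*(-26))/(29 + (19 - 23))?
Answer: -104/5 ≈ -20.800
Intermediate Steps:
(20*(-26))/(29 + (19 - 23)) = -520/(29 - 4) = -520/25 = -520*1/25 = -104/5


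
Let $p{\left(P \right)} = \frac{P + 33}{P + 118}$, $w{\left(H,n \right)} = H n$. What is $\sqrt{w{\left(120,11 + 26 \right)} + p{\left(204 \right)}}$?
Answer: $\frac{\sqrt{460433274}}{322} \approx 66.639$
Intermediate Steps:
$p{\left(P \right)} = \frac{33 + P}{118 + P}$
$\sqrt{w{\left(120,11 + 26 \right)} + p{\left(204 \right)}} = \sqrt{120 \left(11 + 26\right) + \frac{33 + 204}{118 + 204}} = \sqrt{120 \cdot 37 + \frac{1}{322} \cdot 237} = \sqrt{4440 + \frac{1}{322} \cdot 237} = \sqrt{4440 + \frac{237}{322}} = \sqrt{\frac{1429917}{322}} = \frac{\sqrt{460433274}}{322}$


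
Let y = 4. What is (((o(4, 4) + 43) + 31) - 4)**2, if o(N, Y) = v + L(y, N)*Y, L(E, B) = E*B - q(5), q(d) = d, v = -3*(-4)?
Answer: 15876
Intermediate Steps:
v = 12
L(E, B) = -5 + B*E (L(E, B) = E*B - 1*5 = B*E - 5 = -5 + B*E)
o(N, Y) = 12 + Y*(-5 + 4*N) (o(N, Y) = 12 + (-5 + N*4)*Y = 12 + (-5 + 4*N)*Y = 12 + Y*(-5 + 4*N))
(((o(4, 4) + 43) + 31) - 4)**2 = ((((12 + 4*(-5 + 4*4)) + 43) + 31) - 4)**2 = ((((12 + 4*(-5 + 16)) + 43) + 31) - 4)**2 = ((((12 + 4*11) + 43) + 31) - 4)**2 = ((((12 + 44) + 43) + 31) - 4)**2 = (((56 + 43) + 31) - 4)**2 = ((99 + 31) - 4)**2 = (130 - 4)**2 = 126**2 = 15876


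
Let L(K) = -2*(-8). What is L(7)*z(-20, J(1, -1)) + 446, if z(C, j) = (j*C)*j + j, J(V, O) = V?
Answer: 142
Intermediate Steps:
L(K) = 16
z(C, j) = j + C*j² (z(C, j) = (C*j)*j + j = C*j² + j = j + C*j²)
L(7)*z(-20, J(1, -1)) + 446 = 16*(1*(1 - 20*1)) + 446 = 16*(1*(1 - 20)) + 446 = 16*(1*(-19)) + 446 = 16*(-19) + 446 = -304 + 446 = 142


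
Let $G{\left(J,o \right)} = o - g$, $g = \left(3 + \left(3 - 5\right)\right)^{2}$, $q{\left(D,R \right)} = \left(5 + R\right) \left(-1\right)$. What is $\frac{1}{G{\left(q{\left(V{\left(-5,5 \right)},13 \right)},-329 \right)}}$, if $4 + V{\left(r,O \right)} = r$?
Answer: $- \frac{1}{330} \approx -0.0030303$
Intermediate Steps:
$V{\left(r,O \right)} = -4 + r$
$q{\left(D,R \right)} = -5 - R$
$g = 1$ ($g = \left(3 - 2\right)^{2} = 1^{2} = 1$)
$G{\left(J,o \right)} = -1 + o$ ($G{\left(J,o \right)} = o - 1 = -1 + o$)
$\frac{1}{G{\left(q{\left(V{\left(-5,5 \right)},13 \right)},-329 \right)}} = \frac{1}{-1 - 329} = \frac{1}{-330} = - \frac{1}{330}$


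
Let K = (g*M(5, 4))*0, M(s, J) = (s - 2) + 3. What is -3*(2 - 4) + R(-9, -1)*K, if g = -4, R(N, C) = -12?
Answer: 6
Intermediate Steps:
M(s, J) = 1 + s (M(s, J) = (-2 + s) + 3 = 1 + s)
K = 0 (K = -4*(1 + 5)*0 = -4*6*0 = -24*0 = 0)
-3*(2 - 4) + R(-9, -1)*K = -3*(2 - 4) - 12*0 = -3*(-2) + 0 = 6 + 0 = 6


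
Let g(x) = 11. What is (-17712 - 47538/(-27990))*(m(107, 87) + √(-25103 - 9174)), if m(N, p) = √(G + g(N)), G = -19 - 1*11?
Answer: 27539519*I*(-√19 - √34277)/1555 ≈ -3.3561e+6*I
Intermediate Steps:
G = -30 (G = -19 - 11 = -30)
m(N, p) = I*√19 (m(N, p) = √(-30 + 11) = √(-19) = I*√19)
(-17712 - 47538/(-27990))*(m(107, 87) + √(-25103 - 9174)) = (-17712 - 47538/(-27990))*(I*√19 + √(-25103 - 9174)) = (-17712 - 47538*(-1/27990))*(I*√19 + √(-34277)) = (-17712 + 2641/1555)*(I*√19 + I*√34277) = -27539519*(I*√19 + I*√34277)/1555 = -27539519*I*√19/1555 - 27539519*I*√34277/1555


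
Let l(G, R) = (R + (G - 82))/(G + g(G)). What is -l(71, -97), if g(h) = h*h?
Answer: 3/142 ≈ 0.021127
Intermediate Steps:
g(h) = h²
l(G, R) = (-82 + G + R)/(G + G²) (l(G, R) = (R + (G - 82))/(G + G²) = (R + (-82 + G))/(G + G²) = (-82 + G + R)/(G + G²))
-l(71, -97) = -(-82 + 71 - 97)/(71*(1 + 71)) = -(-108)/(71*72) = -1*(-3/142) = 3/142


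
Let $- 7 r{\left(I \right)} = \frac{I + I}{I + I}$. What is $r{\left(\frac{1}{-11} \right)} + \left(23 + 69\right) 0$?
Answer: $- \frac{1}{7} \approx -0.14286$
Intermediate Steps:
$r{\left(I \right)} = - \frac{1}{7}$ ($r{\left(I \right)} = - \frac{\left(I + I\right) \frac{1}{I + I}}{7} = - \frac{2 I \frac{1}{2 I}}{7} = \left(- \frac{1}{7}\right) 1 = - \frac{1}{7}$)
$r{\left(\frac{1}{-11} \right)} + \left(23 + 69\right) 0 = - \frac{1}{7} + \left(23 + 69\right) 0 = - \frac{1}{7} + 92 \cdot 0 = - \frac{1}{7} + 0 = - \frac{1}{7}$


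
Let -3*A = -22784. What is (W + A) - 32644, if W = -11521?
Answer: -109711/3 ≈ -36570.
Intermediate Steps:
A = 22784/3 (A = -⅓*(-22784) = 22784/3 ≈ 7594.7)
(W + A) - 32644 = (-11521 + 22784/3) - 32644 = -11779/3 - 32644 = -109711/3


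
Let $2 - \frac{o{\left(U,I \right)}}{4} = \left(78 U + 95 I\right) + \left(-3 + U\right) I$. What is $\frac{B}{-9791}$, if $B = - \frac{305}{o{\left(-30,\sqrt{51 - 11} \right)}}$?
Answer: $\frac{357155}{104395636728} + \frac{9455 \sqrt{10}}{52197818364} \approx 3.994 \cdot 10^{-6}$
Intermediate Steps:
$o{\left(U,I \right)} = 8 - 380 I - 312 U - 4 I \left(-3 + U\right)$ ($o{\left(U,I \right)} = 8 - 4 \left(\left(78 U + 95 I\right) + \left(-3 + U\right) I\right) = 8 - 4 \left(\left(78 U + 95 I\right) + I \left(-3 + U\right)\right) = 8 - 4 \left(78 U + 95 I + I \left(-3 + U\right)\right) = 8 - \left(312 U + 380 I + 4 I \left(-3 + U\right)\right) = 8 - 380 I - 312 U - 4 I \left(-3 + U\right)$)
$B = - \frac{305}{9368 - 496 \sqrt{10}}$ ($B = - \frac{305}{8 - 368 \sqrt{51 - 11} - -9360 - 4 \sqrt{51 - 11} \left(-30\right)} = - \frac{305}{8 - 368 \sqrt{40} + 9360 - 4 \sqrt{40} \left(-30\right)} = - \frac{305}{8 - 368 \cdot 2 \sqrt{10} + 9360 - 4 \cdot 2 \sqrt{10} \left(-30\right)} = - \frac{305}{8 - 736 \sqrt{10} + 9360 + 240 \sqrt{10}} = - \frac{305}{9368 - 496 \sqrt{10}} \approx -0.039105$)
$\frac{B}{-9791} = \frac{- \frac{357155}{10662408} - \frac{9455 \sqrt{10}}{5331204}}{-9791} = \left(- \frac{357155}{10662408} - \frac{9455 \sqrt{10}}{5331204}\right) \left(- \frac{1}{9791}\right) = \frac{357155}{104395636728} + \frac{9455 \sqrt{10}}{52197818364}$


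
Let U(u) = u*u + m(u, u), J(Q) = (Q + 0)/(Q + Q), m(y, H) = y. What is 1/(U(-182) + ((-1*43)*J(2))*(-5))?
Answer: 2/66099 ≈ 3.0258e-5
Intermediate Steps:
J(Q) = ½ (J(Q) = Q/((2*Q)) = Q*(1/(2*Q)) = ½)
U(u) = u + u² (U(u) = u*u + u = u² + u = u + u²)
1/(U(-182) + ((-1*43)*J(2))*(-5)) = 1/(-182*(1 - 182) + (-1*43*(½))*(-5)) = 1/(-182*(-181) - 43*½*(-5)) = 1/(32942 - 43/2*(-5)) = 1/(32942 + 215/2) = 1/(66099/2) = 2/66099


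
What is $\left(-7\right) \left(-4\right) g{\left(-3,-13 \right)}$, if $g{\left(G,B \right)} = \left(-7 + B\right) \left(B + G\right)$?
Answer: $8960$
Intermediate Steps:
$\left(-7\right) \left(-4\right) g{\left(-3,-13 \right)} = \left(-7\right) \left(-4\right) \left(\left(-13\right)^{2} - -91 - -21 - -39\right) = 28 \left(169 + 91 + 21 + 39\right) = 28 \cdot 320 = 8960$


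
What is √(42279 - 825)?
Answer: 21*√94 ≈ 203.60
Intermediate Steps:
√(42279 - 825) = √41454 = 21*√94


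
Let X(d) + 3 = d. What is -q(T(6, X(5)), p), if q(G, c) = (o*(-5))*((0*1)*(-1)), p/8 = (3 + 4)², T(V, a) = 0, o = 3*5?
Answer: 0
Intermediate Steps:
o = 15
X(d) = -3 + d
p = 392 (p = 8*(3 + 4)² = 8*7² = 8*49 = 392)
q(G, c) = 0 (q(G, c) = (15*(-5))*((0*1)*(-1)) = -0*(-1) = -75*0 = 0)
-q(T(6, X(5)), p) = -1*0 = 0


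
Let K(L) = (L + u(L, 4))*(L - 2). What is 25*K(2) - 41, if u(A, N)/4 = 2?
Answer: -41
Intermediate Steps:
u(A, N) = 8 (u(A, N) = 4*2 = 8)
K(L) = (-2 + L)*(8 + L) (K(L) = (L + 8)*(L - 2) = (8 + L)*(-2 + L) = (-2 + L)*(8 + L))
25*K(2) - 41 = 25*(-16 + 2² + 6*2) - 41 = 25*(-16 + 4 + 12) - 41 = 25*0 - 41 = 0 - 41 = -41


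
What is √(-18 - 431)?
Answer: I*√449 ≈ 21.19*I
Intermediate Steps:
√(-18 - 431) = √(-449) = I*√449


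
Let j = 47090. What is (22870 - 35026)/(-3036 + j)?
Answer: -6078/22027 ≈ -0.27593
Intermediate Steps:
(22870 - 35026)/(-3036 + j) = (22870 - 35026)/(-3036 + 47090) = -12156/44054 = -12156*1/44054 = -6078/22027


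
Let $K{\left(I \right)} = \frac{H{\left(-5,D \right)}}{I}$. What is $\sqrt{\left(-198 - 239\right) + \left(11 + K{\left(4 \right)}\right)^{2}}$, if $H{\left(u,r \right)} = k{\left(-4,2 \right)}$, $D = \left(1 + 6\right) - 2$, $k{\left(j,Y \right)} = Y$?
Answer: $\frac{i \sqrt{1219}}{2} \approx 17.457 i$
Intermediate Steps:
$D = 5$ ($D = 7 - 2 = 5$)
$H{\left(u,r \right)} = 2$
$K{\left(I \right)} = \frac{2}{I}$
$\sqrt{\left(-198 - 239\right) + \left(11 + K{\left(4 \right)}\right)^{2}} = \sqrt{\left(-198 - 239\right) + \left(11 + \frac{2}{4}\right)^{2}} = \sqrt{\left(-198 - 239\right) + \left(11 + 2 \cdot \frac{1}{4}\right)^{2}} = \sqrt{-437 + \left(11 + \frac{1}{2}\right)^{2}} = \sqrt{-437 + \left(\frac{23}{2}\right)^{2}} = \sqrt{-437 + \frac{529}{4}} = \sqrt{- \frac{1219}{4}} = \frac{i \sqrt{1219}}{2}$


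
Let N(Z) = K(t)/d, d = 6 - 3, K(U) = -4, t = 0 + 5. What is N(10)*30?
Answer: -40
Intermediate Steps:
t = 5
d = 3
N(Z) = -4/3
N(10)*30 = -4/3*30 = -40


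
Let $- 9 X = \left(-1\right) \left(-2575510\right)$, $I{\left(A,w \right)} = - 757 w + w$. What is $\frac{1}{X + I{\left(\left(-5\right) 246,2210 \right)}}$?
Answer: $- \frac{9}{17612350} \approx -5.1101 \cdot 10^{-7}$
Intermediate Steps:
$I{\left(A,w \right)} = - 756 w$
$X = - \frac{2575510}{9}$ ($X = - \frac{\left(-1\right) \left(-2575510\right)}{9} = \left(- \frac{1}{9}\right) 2575510 = - \frac{2575510}{9} \approx -2.8617 \cdot 10^{5}$)
$\frac{1}{X + I{\left(\left(-5\right) 246,2210 \right)}} = \frac{1}{- \frac{2575510}{9} - 1670760} = \frac{1}{- \frac{17612350}{9}} = - \frac{9}{17612350}$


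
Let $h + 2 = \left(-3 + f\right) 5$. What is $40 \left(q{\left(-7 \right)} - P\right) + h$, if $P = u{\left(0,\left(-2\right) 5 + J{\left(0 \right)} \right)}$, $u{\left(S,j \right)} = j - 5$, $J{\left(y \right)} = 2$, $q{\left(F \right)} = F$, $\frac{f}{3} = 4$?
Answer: $283$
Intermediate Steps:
$f = 12$ ($f = 3 \cdot 4 = 12$)
$u{\left(S,j \right)} = -5 + j$
$P = -13$ ($P = -5 + \left(\left(-2\right) 5 + 2\right) = -5 + \left(-10 + 2\right) = -5 - 8 = -13$)
$h = 43$ ($h = -2 + \left(-3 + 12\right) 5 = -2 + 9 \cdot 5 = -2 + 45 = 43$)
$40 \left(q{\left(-7 \right)} - P\right) + h = 40 \left(-7 - -13\right) + 43 = 40 \left(-7 + 13\right) + 43 = 40 \cdot 6 + 43 = 240 + 43 = 283$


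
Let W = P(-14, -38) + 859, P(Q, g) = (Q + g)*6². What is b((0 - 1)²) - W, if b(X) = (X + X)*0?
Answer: 1013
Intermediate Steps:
P(Q, g) = 36*Q + 36*g (P(Q, g) = (Q + g)*36 = 36*Q + 36*g)
W = -1013 (W = (36*(-14) + 36*(-38)) + 859 = (-504 - 1368) + 859 = -1872 + 859 = -1013)
b(X) = 0 (b(X) = (2*X)*0 = 0)
b((0 - 1)²) - W = 0 - 1*(-1013) = 0 + 1013 = 1013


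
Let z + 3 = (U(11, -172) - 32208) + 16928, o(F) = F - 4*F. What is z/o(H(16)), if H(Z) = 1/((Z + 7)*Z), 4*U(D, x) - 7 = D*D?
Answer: 5612368/3 ≈ 1.8708e+6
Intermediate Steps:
U(D, x) = 7/4 + D²/4 (U(D, x) = 7/4 + (D*D)/4 = 7/4 + D²/4)
H(Z) = 1/(Z*(7 + Z)) (H(Z) = 1/((7 + Z)*Z) = 1/(Z*(7 + Z)))
o(F) = -3*F
z = -15251 (z = -3 + (((7/4 + (¼)*11²) - 32208) + 16928) = -3 + (((7/4 + (¼)*121) - 32208) + 16928) = -3 + (((7/4 + 121/4) - 32208) + 16928) = -3 + ((32 - 32208) + 16928) = -3 + (-32176 + 16928) = -3 - 15248 = -15251)
z/o(H(16)) = -15251/((-3/(16*(7 + 16)))) = -15251/((-3/(16*23))) = -15251/((-3*1/368)) = -15251/(-3/368) = -15251*(-368/3) = 5612368/3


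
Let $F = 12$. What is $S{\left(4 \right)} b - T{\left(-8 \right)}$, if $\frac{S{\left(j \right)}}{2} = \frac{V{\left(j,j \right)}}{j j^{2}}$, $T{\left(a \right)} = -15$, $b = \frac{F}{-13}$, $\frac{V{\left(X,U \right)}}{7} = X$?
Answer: $\frac{369}{26} \approx 14.192$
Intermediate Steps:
$V{\left(X,U \right)} = 7 X$
$b = - \frac{12}{13}$ ($b = \frac{12}{-13} = 12 \left(- \frac{1}{13}\right) = - \frac{12}{13} \approx -0.92308$)
$S{\left(j \right)} = \frac{14}{j^{2}}$ ($S{\left(j \right)} = 2 \frac{7 j}{j j^{2}} = 2 \frac{7 j}{j^{3}} = 2 \frac{7}{j^{2}} = \frac{14}{j^{2}}$)
$S{\left(4 \right)} b - T{\left(-8 \right)} = \frac{14}{16} \left(- \frac{12}{13}\right) - -15 = 14 \cdot \frac{1}{16} \left(- \frac{12}{13}\right) + 15 = \frac{7}{8} \left(- \frac{12}{13}\right) + 15 = - \frac{21}{26} + 15 = \frac{369}{26}$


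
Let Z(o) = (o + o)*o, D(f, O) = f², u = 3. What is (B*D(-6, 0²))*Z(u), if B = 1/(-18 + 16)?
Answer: -324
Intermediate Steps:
Z(o) = 2*o² (Z(o) = (2*o)*o = 2*o²)
B = -½ (B = 1/(-2) = -½ ≈ -0.50000)
(B*D(-6, 0²))*Z(u) = (-½*(-6)²)*(2*3²) = (-½*36)*(2*9) = -18*18 = -324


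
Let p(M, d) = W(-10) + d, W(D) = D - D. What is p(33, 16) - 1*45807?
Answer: -45791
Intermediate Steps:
W(D) = 0
p(M, d) = d (p(M, d) = 0 + d = d)
p(33, 16) - 1*45807 = 16 - 1*45807 = 16 - 45807 = -45791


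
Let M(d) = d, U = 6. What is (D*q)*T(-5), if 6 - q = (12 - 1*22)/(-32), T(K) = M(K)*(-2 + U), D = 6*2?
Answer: -1365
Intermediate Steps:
D = 12
T(K) = 4*K (T(K) = K*(-2 + 6) = K*4 = 4*K)
q = 91/16 (q = 6 - (12 - 1*22)/(-32) = 6 - (12 - 22)*(-1)/32 = 6 - (-10)*(-1)/32 = 6 - 1*5/16 = 6 - 5/16 = 91/16 ≈ 5.6875)
(D*q)*T(-5) = (12*(91/16))*(4*(-5)) = (273/4)*(-20) = -1365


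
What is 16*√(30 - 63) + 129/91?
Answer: 129/91 + 16*I*√33 ≈ 1.4176 + 91.913*I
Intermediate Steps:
16*√(30 - 63) + 129/91 = 16*√(-33) + 129*(1/91) = 16*(I*√33) + 129/91 = 16*I*√33 + 129/91 = 129/91 + 16*I*√33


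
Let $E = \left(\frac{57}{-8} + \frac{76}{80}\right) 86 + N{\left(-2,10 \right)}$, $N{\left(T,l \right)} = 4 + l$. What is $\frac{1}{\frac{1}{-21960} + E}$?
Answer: $- \frac{21960}{11354419} \approx -0.001934$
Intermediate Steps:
$E = - \frac{10341}{20}$ ($E = \left(\frac{57}{-8} + \frac{76}{80}\right) 86 + \left(4 + 10\right) = \left(57 \left(- \frac{1}{8}\right) + 76 \cdot \frac{1}{80}\right) 86 + 14 = \left(- \frac{57}{8} + \frac{19}{20}\right) 86 + 14 = \left(- \frac{247}{40}\right) 86 + 14 = - \frac{10621}{20} + 14 = - \frac{10341}{20} \approx -517.05$)
$\frac{1}{\frac{1}{-21960} + E} = \frac{1}{\frac{1}{-21960} - \frac{10341}{20}} = \frac{1}{- \frac{1}{21960} - \frac{10341}{20}} = \frac{1}{- \frac{11354419}{21960}} = - \frac{21960}{11354419}$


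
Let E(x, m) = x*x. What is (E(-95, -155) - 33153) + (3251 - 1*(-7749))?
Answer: -13128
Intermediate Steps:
E(x, m) = x**2
(E(-95, -155) - 33153) + (3251 - 1*(-7749)) = ((-95)**2 - 33153) + (3251 - 1*(-7749)) = (9025 - 33153) + (3251 + 7749) = -24128 + 11000 = -13128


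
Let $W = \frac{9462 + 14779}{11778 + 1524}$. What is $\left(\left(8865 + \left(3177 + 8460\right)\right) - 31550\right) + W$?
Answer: $- \frac{146936255}{13302} \approx -11046.0$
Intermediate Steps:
$W = \frac{24241}{13302} \approx 1.8224$
$\left(\left(8865 + \left(3177 + 8460\right)\right) - 31550\right) + W = \left(\left(8865 + \left(3177 + 8460\right)\right) - 31550\right) + \frac{24241}{13302} = \left(\left(8865 + 11637\right) - 31550\right) + \frac{24241}{13302} = \left(20502 - 31550\right) + \frac{24241}{13302} = -11048 + \frac{24241}{13302} = - \frac{146936255}{13302}$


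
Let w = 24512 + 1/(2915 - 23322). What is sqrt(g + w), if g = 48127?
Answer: 2*sqrt(7562548869326)/20407 ≈ 269.52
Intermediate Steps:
w = 500216383/20407 (w = 24512 + 1/(-20407) = 24512 - 1/20407 = 500216383/20407 ≈ 24512.)
sqrt(g + w) = sqrt(48127 + 500216383/20407) = sqrt(1482344072/20407) = 2*sqrt(7562548869326)/20407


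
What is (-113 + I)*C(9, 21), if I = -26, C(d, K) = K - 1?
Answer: -2780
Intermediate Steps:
C(d, K) = -1 + K
(-113 + I)*C(9, 21) = (-113 - 26)*(-1 + 21) = -139*20 = -2780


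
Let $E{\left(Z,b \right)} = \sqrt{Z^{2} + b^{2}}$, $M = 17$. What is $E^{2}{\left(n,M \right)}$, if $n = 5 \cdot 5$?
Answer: $914$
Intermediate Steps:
$n = 25$
$E^{2}{\left(n,M \right)} = \left(\sqrt{25^{2} + 17^{2}}\right)^{2} = \left(\sqrt{625 + 289}\right)^{2} = \left(\sqrt{914}\right)^{2} = 914$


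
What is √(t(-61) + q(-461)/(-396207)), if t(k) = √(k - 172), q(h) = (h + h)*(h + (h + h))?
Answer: √(-56134871898 + 17442220761*I*√233)/132069 ≈ 2.4881 + 3.0674*I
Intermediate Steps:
q(h) = 6*h² (q(h) = (2*h)*(h + 2*h) = (2*h)*(3*h) = 6*h²)
t(k) = √(-172 + k)
√(t(-61) + q(-461)/(-396207)) = √(√(-172 - 61) + (6*(-461)²)/(-396207)) = √(√(-233) + (6*212521)*(-1/396207)) = √(I*√233 + 1275126*(-1/396207)) = √(I*√233 - 425042/132069) = √(-425042/132069 + I*√233)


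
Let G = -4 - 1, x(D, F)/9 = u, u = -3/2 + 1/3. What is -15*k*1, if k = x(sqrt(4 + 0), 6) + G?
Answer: 465/2 ≈ 232.50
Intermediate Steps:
u = -7/6 (u = -3*1/2 + 1*(1/3) = -3/2 + 1/3 = -7/6 ≈ -1.1667)
x(D, F) = -21/2 (x(D, F) = 9*(-7/6) = -21/2)
G = -5
k = -31/2 (k = -21/2 - 5 = -31/2 ≈ -15.500)
-15*k*1 = -15*(-31/2)*1 = (465/2)*1 = 465/2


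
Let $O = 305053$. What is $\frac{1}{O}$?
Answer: $\frac{1}{305053} \approx 3.2781 \cdot 10^{-6}$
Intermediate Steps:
$\frac{1}{O} = \frac{1}{305053}$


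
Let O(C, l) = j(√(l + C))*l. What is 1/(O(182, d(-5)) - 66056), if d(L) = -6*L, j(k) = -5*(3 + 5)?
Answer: -1/67256 ≈ -1.4869e-5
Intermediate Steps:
j(k) = -40 (j(k) = -5*8 = -40)
O(C, l) = -40*l
1/(O(182, d(-5)) - 66056) = 1/(-(-240)*(-5) - 66056) = 1/(-40*30 - 66056) = 1/(-1200 - 66056) = 1/(-67256) = -1/67256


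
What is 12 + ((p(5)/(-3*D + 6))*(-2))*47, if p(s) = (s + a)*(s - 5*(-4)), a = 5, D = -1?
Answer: -23392/9 ≈ -2599.1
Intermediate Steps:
p(s) = (5 + s)*(20 + s) (p(s) = (s + 5)*(s - 5*(-4)) = (5 + s)*(s + 20) = (5 + s)*(20 + s))
12 + ((p(5)/(-3*D + 6))*(-2))*47 = 12 + (((100 + 5**2 + 25*5)/(-3*(-1) + 6))*(-2))*47 = 12 + (((100 + 25 + 125)/(3 + 6))*(-2))*47 = 12 + ((250/9)*(-2))*47 = 12 - 500/9*47 = 12 - 23500/9 = -23392/9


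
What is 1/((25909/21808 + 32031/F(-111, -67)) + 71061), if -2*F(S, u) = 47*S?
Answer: 806896/57349703545 ≈ 1.4070e-5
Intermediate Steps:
F(S, u) = -47*S/2
1/((25909/21808 + 32031/F(-111, -67)) + 71061) = 1/((25909/21808 + 32031/((-47/2*(-111)))) + 71061) = 1/((25909*(1/21808) + 32031/(5217/2)) + 71061) = 1/((25909/21808 + 32031*(2/5217)) + 71061) = 1/((25909/21808 + 21354/1739) + 71061) = 1/(10866889/806896 + 71061) = 1/(57349703545/806896) = 806896/57349703545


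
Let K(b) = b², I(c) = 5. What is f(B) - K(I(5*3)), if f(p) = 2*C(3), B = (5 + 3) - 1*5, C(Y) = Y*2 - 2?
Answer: -17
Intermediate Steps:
C(Y) = -2 + 2*Y (C(Y) = 2*Y - 2 = -2 + 2*Y)
B = 3 (B = 8 - 5 = 3)
f(p) = 8 (f(p) = 2*(-2 + 2*3) = 2*(-2 + 6) = 2*4 = 8)
f(B) - K(I(5*3)) = 8 - 1*5² = 8 - 1*25 = 8 - 25 = -17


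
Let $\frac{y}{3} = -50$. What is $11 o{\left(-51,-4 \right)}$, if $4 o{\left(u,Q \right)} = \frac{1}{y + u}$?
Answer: $- \frac{11}{804} \approx -0.013682$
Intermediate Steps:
$y = -150$ ($y = 3 \left(-50\right) = -150$)
$o{\left(u,Q \right)} = \frac{1}{4 \left(-150 + u\right)}$
$11 o{\left(-51,-4 \right)} = 11 \frac{1}{4 \left(-150 - 51\right)} = 11 \frac{1}{4 \left(-201\right)} = 11 \cdot \frac{1}{4} \left(- \frac{1}{201}\right) = 11 \left(- \frac{1}{804}\right) = - \frac{11}{804}$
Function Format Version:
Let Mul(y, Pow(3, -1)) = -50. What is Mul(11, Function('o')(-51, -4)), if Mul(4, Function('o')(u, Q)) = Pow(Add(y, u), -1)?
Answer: Rational(-11, 804) ≈ -0.013682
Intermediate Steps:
y = -150 (y = Mul(3, -50) = -150)
Function('o')(u, Q) = Mul(Rational(1, 4), Pow(Add(-150, u), -1))
Mul(11, Function('o')(-51, -4)) = Mul(11, Mul(Rational(1, 4), Pow(Add(-150, -51), -1))) = Mul(11, Mul(Rational(1, 4), Pow(-201, -1))) = Mul(11, Mul(Rational(1, 4), Rational(-1, 201))) = Mul(11, Rational(-1, 804)) = Rational(-11, 804)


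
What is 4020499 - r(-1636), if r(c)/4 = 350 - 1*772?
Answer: 4022187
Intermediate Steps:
r(c) = -1688 (r(c) = 4*(350 - 1*772) = 4*(350 - 772) = 4*(-422) = -1688)
4020499 - r(-1636) = 4020499 - 1*(-1688) = 4020499 + 1688 = 4022187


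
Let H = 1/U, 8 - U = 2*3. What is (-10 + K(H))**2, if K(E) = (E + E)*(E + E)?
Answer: 81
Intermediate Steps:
U = 2 (U = 8 - 2*3 = 8 - 1*6 = 8 - 6 = 2)
H = 1/2 ≈ 0.50000
K(E) = 4*E**2 (K(E) = (2*E)*(2*E) = 4*E**2)
(-10 + K(H))**2 = (-10 + 4*(1/2)**2)**2 = (-10 + 4*(1/4))**2 = (-10 + 1)**2 = (-9)**2 = 81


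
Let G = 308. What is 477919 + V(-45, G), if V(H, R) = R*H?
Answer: 464059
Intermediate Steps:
V(H, R) = H*R
477919 + V(-45, G) = 477919 - 45*308 = 477919 - 13860 = 464059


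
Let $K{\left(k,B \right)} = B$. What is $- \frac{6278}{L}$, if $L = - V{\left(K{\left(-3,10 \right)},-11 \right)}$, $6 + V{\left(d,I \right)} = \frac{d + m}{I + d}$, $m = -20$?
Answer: $\frac{3139}{2} \approx 1569.5$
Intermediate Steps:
$V{\left(d,I \right)} = -6 + \frac{-20 + d}{I + d}$ ($V{\left(d,I \right)} = -6 + \frac{d - 20}{I + d} = -6 + \frac{-20 + d}{I + d}$)
$L = -4$ ($L = - \frac{-20 - -66 - 50}{-11 + 10} = - \frac{-20 + 66 - 50}{-1} = - \left(-1\right) \left(-4\right) = \left(-1\right) 4 = -4$)
$- \frac{6278}{L} = - \frac{6278}{-4} = \left(-6278\right) \left(- \frac{1}{4}\right) = \frac{3139}{2}$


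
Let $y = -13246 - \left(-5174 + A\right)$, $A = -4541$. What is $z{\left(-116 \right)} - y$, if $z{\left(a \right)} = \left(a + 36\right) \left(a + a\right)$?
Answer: $22091$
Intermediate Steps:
$z{\left(a \right)} = 2 a \left(36 + a\right)$ ($z{\left(a \right)} = \left(36 + a\right) 2 a = 2 a \left(36 + a\right)$)
$y = -3531$ ($y = -13246 - \left(-5174 - 4541\right) = -13246 - -9715 = -13246 + 9715 = -3531$)
$z{\left(-116 \right)} - y = 2 \left(-116\right) \left(36 - 116\right) - -3531 = 2 \left(-116\right) \left(-80\right) + 3531 = 18560 + 3531 = 22091$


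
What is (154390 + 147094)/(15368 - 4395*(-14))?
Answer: 150742/38449 ≈ 3.9206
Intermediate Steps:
(154390 + 147094)/(15368 - 4395*(-14)) = 301484/(15368 + 61530) = 301484/76898 = 301484*(1/76898) = 150742/38449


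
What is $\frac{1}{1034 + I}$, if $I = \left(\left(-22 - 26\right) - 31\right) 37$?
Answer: $- \frac{1}{1889} \approx -0.00052938$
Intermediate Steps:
$I = -2923$ ($I = \left(\left(-22 - 26\right) - 31\right) 37 = \left(-48 - 31\right) 37 = \left(-79\right) 37 = -2923$)
$\frac{1}{1034 + I} = \frac{1}{1034 - 2923} = \frac{1}{-1889} = - \frac{1}{1889}$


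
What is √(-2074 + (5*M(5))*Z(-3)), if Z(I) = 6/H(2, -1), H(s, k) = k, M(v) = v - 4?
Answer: 2*I*√526 ≈ 45.869*I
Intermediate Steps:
M(v) = -4 + v
Z(I) = -6 (Z(I) = 6/(-1) = 6*(-1) = -6)
√(-2074 + (5*M(5))*Z(-3)) = √(-2074 + (5*(-4 + 5))*(-6)) = √(-2074 + (5*1)*(-6)) = √(-2074 + 5*(-6)) = √(-2074 - 30) = √(-2104) = 2*I*√526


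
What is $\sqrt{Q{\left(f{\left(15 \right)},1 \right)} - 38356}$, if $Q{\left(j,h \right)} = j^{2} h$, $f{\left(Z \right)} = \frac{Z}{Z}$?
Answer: $i \sqrt{38355} \approx 195.84 i$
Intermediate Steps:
$f{\left(Z \right)} = 1$
$Q{\left(j,h \right)} = h j^{2}$
$\sqrt{Q{\left(f{\left(15 \right)},1 \right)} - 38356} = \sqrt{1 \cdot 1^{2} - 38356} = \sqrt{1 \cdot 1 - 38356} = \sqrt{1 - 38356} = \sqrt{-38355} = i \sqrt{38355}$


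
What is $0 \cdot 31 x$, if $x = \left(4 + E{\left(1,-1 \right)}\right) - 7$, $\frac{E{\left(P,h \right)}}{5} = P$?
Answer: $0$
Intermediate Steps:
$E{\left(P,h \right)} = 5 P$
$x = 2$ ($x = \left(4 + 5 \cdot 1\right) - 7 = \left(4 + 5\right) - 7 = 9 - 7 = 2$)
$0 \cdot 31 x = 0 \cdot 31 \cdot 2 = 0 \cdot 2 = 0$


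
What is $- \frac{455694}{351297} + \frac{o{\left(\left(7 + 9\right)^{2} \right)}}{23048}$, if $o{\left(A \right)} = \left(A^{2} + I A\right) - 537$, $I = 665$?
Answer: $\frac{24045306557}{2698897752} \approx 8.9093$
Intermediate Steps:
$o{\left(A \right)} = -537 + A^{2} + 665 A$ ($o{\left(A \right)} = \left(A^{2} + 665 A\right) - 537 = -537 + A^{2} + 665 A$)
$- \frac{455694}{351297} + \frac{o{\left(\left(7 + 9\right)^{2} \right)}}{23048} = - \frac{455694}{351297} + \frac{-537 + \left(\left(7 + 9\right)^{2}\right)^{2} + 665 \left(7 + 9\right)^{2}}{23048} = \left(-455694\right) \frac{1}{351297} + \left(-537 + \left(16^{2}\right)^{2} + 665 \cdot 16^{2}\right) \frac{1}{23048} = - \frac{151898}{117099} + \left(-537 + 256^{2} + 665 \cdot 256\right) \frac{1}{23048} = - \frac{151898}{117099} + \left(-537 + 65536 + 170240\right) \frac{1}{23048} = - \frac{151898}{117099} + 235239 \cdot \frac{1}{23048} = - \frac{151898}{117099} + \frac{235239}{23048} = \frac{24045306557}{2698897752}$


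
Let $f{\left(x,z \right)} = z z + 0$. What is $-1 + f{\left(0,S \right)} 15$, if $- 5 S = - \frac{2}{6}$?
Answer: $- \frac{14}{15} \approx -0.93333$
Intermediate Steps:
$S = \frac{1}{15}$ ($S = - \frac{\left(-2\right) \frac{1}{6}}{5} = \left(- \frac{1}{5}\right) \left(- \frac{1}{3}\right) = \frac{1}{15} \approx 0.066667$)
$f{\left(x,z \right)} = z^{2}$ ($f{\left(x,z \right)} = z^{2} + 0 = z^{2}$)
$-1 + f{\left(0,S \right)} 15 = -1 + \left(\frac{1}{15}\right)^{2} \cdot 15 = -1 + \frac{1}{225} \cdot 15 = -1 + \frac{1}{15} = - \frac{14}{15}$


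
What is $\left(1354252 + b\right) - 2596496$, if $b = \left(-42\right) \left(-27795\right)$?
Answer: $-74854$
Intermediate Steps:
$b = 1167390$
$\left(1354252 + b\right) - 2596496 = \left(1354252 + 1167390\right) - 2596496 = 2521642 - 2596496 = -74854$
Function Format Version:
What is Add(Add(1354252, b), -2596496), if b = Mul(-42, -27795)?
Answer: -74854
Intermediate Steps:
b = 1167390
Add(Add(1354252, b), -2596496) = Add(Add(1354252, 1167390), -2596496) = Add(2521642, -2596496) = -74854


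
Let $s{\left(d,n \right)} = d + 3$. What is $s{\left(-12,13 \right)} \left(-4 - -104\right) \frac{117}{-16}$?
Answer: $\frac{26325}{4} \approx 6581.3$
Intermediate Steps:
$s{\left(d,n \right)} = 3 + d$
$s{\left(-12,13 \right)} \left(-4 - -104\right) \frac{117}{-16} = \left(3 - 12\right) \left(-4 - -104\right) \frac{117}{-16} = - 9 \left(-4 + 104\right) 117 \left(- \frac{1}{16}\right) = \left(-9\right) 100 \left(- \frac{117}{16}\right) = \left(-900\right) \left(- \frac{117}{16}\right) = \frac{26325}{4}$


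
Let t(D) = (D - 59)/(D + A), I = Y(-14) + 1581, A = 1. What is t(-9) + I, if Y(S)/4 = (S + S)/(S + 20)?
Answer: 9425/6 ≈ 1570.8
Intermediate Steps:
Y(S) = 8*S/(20 + S) (Y(S) = 4*((S + S)/(S + 20)) = 4*((2*S)/(20 + S)) = 4*(2*S/(20 + S)) = 8*S/(20 + S))
I = 4687/3 (I = 8*(-14)/(20 - 14) + 1581 = 8*(-14)/6 + 1581 = 8*(-14)*(1/6) + 1581 = -56/3 + 1581 = 4687/3 ≈ 1562.3)
t(D) = (-59 + D)/(1 + D) (t(D) = (D - 59)/(D + 1) = (-59 + D)/(1 + D))
t(-9) + I = (-59 - 9)/(1 - 9) + 4687/3 = -68/(-8) + 4687/3 = -1/8*(-68) + 4687/3 = 17/2 + 4687/3 = 9425/6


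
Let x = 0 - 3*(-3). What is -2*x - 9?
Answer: -27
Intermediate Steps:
x = 9 (x = 0 + 9 = 9)
-2*x - 9 = -2*9 - 9 = -18 - 9 = -27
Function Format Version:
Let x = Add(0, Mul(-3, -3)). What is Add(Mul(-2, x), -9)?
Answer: -27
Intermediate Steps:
x = 9 (x = Add(0, 9) = 9)
Add(Mul(-2, x), -9) = Add(Mul(-2, 9), -9) = Add(-18, -9) = -27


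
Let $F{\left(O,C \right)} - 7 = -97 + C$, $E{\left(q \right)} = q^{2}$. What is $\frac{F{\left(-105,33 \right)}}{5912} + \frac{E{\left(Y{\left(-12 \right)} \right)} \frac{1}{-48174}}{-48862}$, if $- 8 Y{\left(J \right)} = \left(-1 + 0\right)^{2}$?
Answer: $- \frac{1073368361789}{111329013320448} \approx -0.0096414$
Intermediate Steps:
$Y{\left(J \right)} = - \frac{1}{8}$ ($Y{\left(J \right)} = - \frac{\left(-1 + 0\right)^{2}}{8} = - \frac{\left(-1\right)^{2}}{8} = \left(- \frac{1}{8}\right) 1 = - \frac{1}{8}$)
$F{\left(O,C \right)} = -90 + C$ ($F{\left(O,C \right)} = 7 + \left(-97 + C\right) = -90 + C$)
$\frac{F{\left(-105,33 \right)}}{5912} + \frac{E{\left(Y{\left(-12 \right)} \right)} \frac{1}{-48174}}{-48862} = \frac{-90 + 33}{5912} + \frac{\left(- \frac{1}{8}\right)^{2} \frac{1}{-48174}}{-48862} = \left(-57\right) \frac{1}{5912} + \frac{1}{64} \left(- \frac{1}{48174}\right) \left(- \frac{1}{48862}\right) = - \frac{57}{5912} - - \frac{1}{150648191232} = - \frac{57}{5912} + \frac{1}{150648191232} = - \frac{1073368361789}{111329013320448}$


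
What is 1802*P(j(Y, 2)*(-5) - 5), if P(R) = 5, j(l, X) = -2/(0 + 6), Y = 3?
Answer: 9010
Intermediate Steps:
j(l, X) = -⅓ (j(l, X) = -2/6 = -2*⅙ = -⅓)
1802*P(j(Y, 2)*(-5) - 5) = 1802*5 = 9010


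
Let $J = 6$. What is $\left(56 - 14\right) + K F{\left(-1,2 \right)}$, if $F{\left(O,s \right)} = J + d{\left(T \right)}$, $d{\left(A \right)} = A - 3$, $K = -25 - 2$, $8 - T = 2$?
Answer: $-201$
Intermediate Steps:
$T = 6$ ($T = 8 - 2 = 6$)
$K = -27$ ($K = -25 - 2 = -27$)
$d{\left(A \right)} = -3 + A$
$F{\left(O,s \right)} = 9$ ($F{\left(O,s \right)} = 6 + \left(-3 + 6\right) = 6 + 3 = 9$)
$\left(56 - 14\right) + K F{\left(-1,2 \right)} = \left(56 - 14\right) - 243 = 42 - 243 = -201$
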